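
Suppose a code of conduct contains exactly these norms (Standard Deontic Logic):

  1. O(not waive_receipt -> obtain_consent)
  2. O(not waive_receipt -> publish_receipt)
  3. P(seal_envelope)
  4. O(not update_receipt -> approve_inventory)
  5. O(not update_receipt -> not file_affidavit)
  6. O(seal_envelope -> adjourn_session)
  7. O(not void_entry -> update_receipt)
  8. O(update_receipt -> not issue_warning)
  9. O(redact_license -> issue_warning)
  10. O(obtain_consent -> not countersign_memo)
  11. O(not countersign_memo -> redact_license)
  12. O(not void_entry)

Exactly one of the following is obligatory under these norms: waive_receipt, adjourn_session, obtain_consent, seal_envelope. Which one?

waive_receipt

Premise 12 states O(not void_entry) outright.
Applying K to premise 7 (O(not void_entry -> update_receipt)) and O(not void_entry) yields O(update_receipt).
Applying K to premise 8 (O(update_receipt -> not issue_warning)) and O(update_receipt) yields O(not issue_warning).
Premise 9 is O(redact_license -> issue_warning); contrapositively O(not issue_warning -> not redact_license). Since O(not issue_warning) holds, K gives O(not redact_license).
The contrapositive of premise 11 (O(not countersign_memo -> redact_license)) is O(not redact_license -> countersign_memo), and O(not redact_license) is already established, so O(countersign_memo).
The contrapositive of premise 10 (O(obtain_consent -> not countersign_memo)) is O(countersign_memo -> not obtain_consent), and O(countersign_memo) is already established, so O(not obtain_consent).
The contrapositive of premise 1 (O(not waive_receipt -> obtain_consent)) is O(not obtain_consent -> waive_receipt), and O(not obtain_consent) is already established, so O(waive_receipt).
So O(waive_receipt) holds — waive_receipt is obligatory. None of the other listed options is made obligatory by any chain of premises.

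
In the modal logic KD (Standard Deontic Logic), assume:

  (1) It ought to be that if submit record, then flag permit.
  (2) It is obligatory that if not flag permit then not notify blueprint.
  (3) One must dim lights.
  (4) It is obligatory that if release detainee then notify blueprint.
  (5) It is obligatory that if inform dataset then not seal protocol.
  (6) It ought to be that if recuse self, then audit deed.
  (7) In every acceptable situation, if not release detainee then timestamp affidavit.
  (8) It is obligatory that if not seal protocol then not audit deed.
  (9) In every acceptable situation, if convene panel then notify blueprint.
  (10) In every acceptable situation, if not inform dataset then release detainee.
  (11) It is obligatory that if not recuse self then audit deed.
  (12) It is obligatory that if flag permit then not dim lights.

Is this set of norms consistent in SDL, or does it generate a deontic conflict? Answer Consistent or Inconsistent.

Premises 6 and 11 cover both cases: O(recuse_self → audit_deed) and O(¬recuse_self → audit_deed). Since recuse_self ∨ ¬recuse_self is a tautology, O(audit_deed) follows.
Premise 8 is O(¬seal_protocol → ¬audit_deed); contrapositively O(audit_deed → seal_protocol). Since O(audit_deed) holds, K gives O(seal_protocol).
Premise 5, O(inform_dataset → ¬seal_protocol), contraposes to O(seal_protocol → ¬inform_dataset); with O(seal_protocol) we get O(¬inform_dataset).
Premise 10 is O(¬inform_dataset → release_detainee); since O(¬inform_dataset), deontic closure gives O(release_detainee).
Applying K to premise 4 (O(release_detainee → notify_blueprint)) and O(release_detainee) yields O(notify_blueprint).
The contrapositive of premise 2 (O(¬flag_permit → ¬notify_blueprint)) is O(notify_blueprint → flag_permit), and O(notify_blueprint) is already established, so O(flag_permit).
With premise 12, O(flag_permit → ¬dim_lights), the K-axiom yields O(¬dim_lights).
But premise 3 directly asserts O(dim_lights).
We now have both O(¬dim_lights) and O(dim_lights) — dim_lights is simultaneously obligatory and forbidden, violating the D-axiom.

Inconsistent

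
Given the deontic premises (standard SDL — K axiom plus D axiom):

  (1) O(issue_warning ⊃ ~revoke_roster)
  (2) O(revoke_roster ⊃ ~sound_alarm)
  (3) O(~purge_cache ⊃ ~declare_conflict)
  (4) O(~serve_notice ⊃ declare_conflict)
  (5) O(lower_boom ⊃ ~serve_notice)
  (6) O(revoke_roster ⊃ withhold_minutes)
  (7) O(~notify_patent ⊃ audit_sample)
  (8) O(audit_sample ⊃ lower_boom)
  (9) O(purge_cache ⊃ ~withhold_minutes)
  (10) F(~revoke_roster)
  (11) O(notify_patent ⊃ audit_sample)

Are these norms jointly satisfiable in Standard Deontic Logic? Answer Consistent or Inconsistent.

Inconsistent

By case analysis on ~notify_patent: premise 7 gives O(~notify_patent ⊃ audit_sample) and premise 11 gives O(notify_patent ⊃ audit_sample), so O(audit_sample) either way.
Premise 8 is O(audit_sample ⊃ lower_boom); since O(audit_sample), deontic closure gives O(lower_boom).
Applying K to premise 5 (O(lower_boom ⊃ ~serve_notice)) and O(lower_boom) yields O(~serve_notice).
Applying K to premise 4 (O(~serve_notice ⊃ declare_conflict)) and O(~serve_notice) yields O(declare_conflict).
Premise 3, O(~purge_cache ⊃ ~declare_conflict), contraposes to O(declare_conflict ⊃ purge_cache); with O(declare_conflict) we get O(purge_cache).
Premise 9 is O(purge_cache ⊃ ~withhold_minutes); since O(purge_cache), deontic closure gives O(~withhold_minutes).
Premise 6 is O(revoke_roster ⊃ withhold_minutes); contrapositively O(~withhold_minutes ⊃ ~revoke_roster). Since O(~withhold_minutes) holds, K gives O(~revoke_roster).
However, F(~revoke_roster) at premise 10 amounts to O(revoke_roster).
We now have both O(~revoke_roster) and O(revoke_roster) — revoke_roster is simultaneously obligatory and forbidden, violating the D-axiom.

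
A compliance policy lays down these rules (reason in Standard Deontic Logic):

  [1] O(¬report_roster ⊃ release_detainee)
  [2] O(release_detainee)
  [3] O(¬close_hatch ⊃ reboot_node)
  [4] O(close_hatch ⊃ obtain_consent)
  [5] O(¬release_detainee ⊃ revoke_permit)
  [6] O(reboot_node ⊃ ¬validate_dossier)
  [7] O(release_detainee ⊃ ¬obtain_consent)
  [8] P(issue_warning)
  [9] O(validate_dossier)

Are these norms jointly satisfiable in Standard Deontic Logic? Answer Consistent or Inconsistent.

Inconsistent

Premise 2 gives O(release_detainee).
Premise 7 is O(release_detainee ⊃ ¬obtain_consent); since O(release_detainee), deontic closure gives O(¬obtain_consent).
Premise 4 is O(close_hatch ⊃ obtain_consent); contrapositively O(¬obtain_consent ⊃ ¬close_hatch). Since O(¬obtain_consent) holds, K gives O(¬close_hatch).
From O(¬close_hatch) and premise 3, O(¬close_hatch ⊃ reboot_node), we obtain O(reboot_node).
Premise 6 is O(reboot_node ⊃ ¬validate_dossier); since O(reboot_node), deontic closure gives O(¬validate_dossier).
However, premise 9 gives O(validate_dossier).
We now have both O(¬validate_dossier) and O(validate_dossier) — validate_dossier is simultaneously obligatory and forbidden, violating the D-axiom.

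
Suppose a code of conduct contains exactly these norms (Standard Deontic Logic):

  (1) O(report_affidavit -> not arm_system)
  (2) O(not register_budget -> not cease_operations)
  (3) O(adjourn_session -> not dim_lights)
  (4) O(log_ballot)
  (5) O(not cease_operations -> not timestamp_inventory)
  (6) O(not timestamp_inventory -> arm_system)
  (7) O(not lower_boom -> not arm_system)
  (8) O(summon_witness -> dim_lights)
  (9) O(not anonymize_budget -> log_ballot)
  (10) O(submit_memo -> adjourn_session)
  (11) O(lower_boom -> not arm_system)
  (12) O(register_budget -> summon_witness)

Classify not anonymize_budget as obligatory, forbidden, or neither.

Premise 9 is O(not anonymize_budget -> log_ballot); even if O(log_ballot) held, inferring O(not anonymize_budget) would be affirming the consequent — invalid.
No premise or chain of K-axiom applications forces O(not anonymize_budget), and none forces O(anonymize_budget). So not anonymize_budget is neither obligatory nor forbidden under these norms.

Neither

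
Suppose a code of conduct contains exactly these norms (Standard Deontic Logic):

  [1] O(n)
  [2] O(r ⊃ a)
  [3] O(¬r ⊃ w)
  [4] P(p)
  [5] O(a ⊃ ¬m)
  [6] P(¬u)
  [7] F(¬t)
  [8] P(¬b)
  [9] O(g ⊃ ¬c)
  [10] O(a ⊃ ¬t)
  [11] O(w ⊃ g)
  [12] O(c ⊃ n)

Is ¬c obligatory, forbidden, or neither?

Premise 7 is F(¬t), i.e. O(t).
The contrapositive of premise 10 (O(a ⊃ ¬t)) is O(t ⊃ ¬a), and O(t) is already established, so O(¬a).
The contrapositive of premise 2 (O(r ⊃ a)) is O(¬a ⊃ ¬r), and O(¬a) is already established, so O(¬r).
Applying K to premise 3 (O(¬r ⊃ w)) and O(¬r) yields O(w).
From O(w) and premise 11, O(w ⊃ g), we obtain O(g).
From O(g) and premise 9, O(g ⊃ ¬c), we obtain O(¬c).
Premises 1, 4, 5, 6, 8, 12 do not contribute to this derivation.
Hence ¬c is obligatory.

Obligatory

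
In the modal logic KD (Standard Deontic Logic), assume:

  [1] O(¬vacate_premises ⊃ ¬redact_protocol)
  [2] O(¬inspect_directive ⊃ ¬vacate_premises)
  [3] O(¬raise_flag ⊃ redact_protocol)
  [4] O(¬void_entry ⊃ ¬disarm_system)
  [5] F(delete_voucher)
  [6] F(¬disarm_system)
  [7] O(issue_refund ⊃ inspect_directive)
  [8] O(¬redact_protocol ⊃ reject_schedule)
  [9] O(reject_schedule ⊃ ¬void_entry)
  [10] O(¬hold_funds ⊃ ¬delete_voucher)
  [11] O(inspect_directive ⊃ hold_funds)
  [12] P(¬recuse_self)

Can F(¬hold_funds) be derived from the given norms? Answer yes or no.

Premise 6 is F(¬disarm_system), i.e. O(disarm_system).
Premise 4 is O(¬void_entry ⊃ ¬disarm_system); contrapositively O(disarm_system ⊃ void_entry). Since O(disarm_system) holds, K gives O(void_entry).
The contrapositive of premise 9 (O(reject_schedule ⊃ ¬void_entry)) is O(void_entry ⊃ ¬reject_schedule), and O(void_entry) is already established, so O(¬reject_schedule).
Premise 8, O(¬redact_protocol ⊃ reject_schedule), contraposes to O(¬reject_schedule ⊃ redact_protocol); with O(¬reject_schedule) we get O(redact_protocol).
The contrapositive of premise 1 (O(¬vacate_premises ⊃ ¬redact_protocol)) is O(redact_protocol ⊃ vacate_premises), and O(redact_protocol) is already established, so O(vacate_premises).
The contrapositive of premise 2 (O(¬inspect_directive ⊃ ¬vacate_premises)) is O(vacate_premises ⊃ inspect_directive), and O(vacate_premises) is already established, so O(inspect_directive).
With premise 11, O(inspect_directive ⊃ hold_funds), the K-axiom yields O(hold_funds).
Premises 3, 5, 7, 10, 12 do not contribute to this derivation.
So O(hold_funds) holds, i.e. F(¬hold_funds). The claim follows.

Yes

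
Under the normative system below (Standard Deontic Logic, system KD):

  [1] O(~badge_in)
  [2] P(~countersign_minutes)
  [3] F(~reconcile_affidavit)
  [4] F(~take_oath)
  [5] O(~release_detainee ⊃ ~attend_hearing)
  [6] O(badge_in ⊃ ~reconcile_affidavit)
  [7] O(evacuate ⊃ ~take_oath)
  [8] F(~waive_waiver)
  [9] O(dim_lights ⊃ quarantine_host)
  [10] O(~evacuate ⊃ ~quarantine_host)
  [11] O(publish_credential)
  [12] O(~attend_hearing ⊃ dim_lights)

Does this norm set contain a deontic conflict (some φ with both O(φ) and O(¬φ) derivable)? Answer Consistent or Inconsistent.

Consistent

Premise 6 is O(badge_in ⊃ ~reconcile_affidavit), but O(badge_in) is not derivable from the premises, so it does not yield O(~reconcile_affidavit).
So O(~reconcile_affidavit) is not derivable, and the apparent clash with O(reconcile_affidavit) does not arise.
A world satisfying every obligation exists (e.g. attend_hearing=true, badge_in=false, countersign_minutes=false, dim_lights=false, evacuate=false, publish_credential=true, quarantine_host=false, reconcile_affidavit=true, release_detainee=true, take_oath=true, waive_waiver=true); no atom is both obligatory and forbidden, so the set is consistent.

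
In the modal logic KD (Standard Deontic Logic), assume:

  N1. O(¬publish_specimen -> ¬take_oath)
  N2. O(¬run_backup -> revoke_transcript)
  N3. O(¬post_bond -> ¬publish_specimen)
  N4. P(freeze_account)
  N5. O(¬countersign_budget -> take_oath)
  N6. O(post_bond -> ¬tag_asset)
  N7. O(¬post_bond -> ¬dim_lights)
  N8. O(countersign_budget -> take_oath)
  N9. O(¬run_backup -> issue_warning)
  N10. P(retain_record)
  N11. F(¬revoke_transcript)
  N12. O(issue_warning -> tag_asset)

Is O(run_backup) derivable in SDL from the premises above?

Yes

Premises 8 and 5 cover both cases: O(countersign_budget -> take_oath) and O(¬countersign_budget -> take_oath). Since countersign_budget ∨ ¬countersign_budget is a tautology, O(take_oath) follows.
Premise 1 is O(¬publish_specimen -> ¬take_oath); contrapositively O(take_oath -> publish_specimen). Since O(take_oath) holds, K gives O(publish_specimen).
The contrapositive of premise 3 (O(¬post_bond -> ¬publish_specimen)) is O(publish_specimen -> post_bond), and O(publish_specimen) is already established, so O(post_bond).
From O(post_bond) and premise 6, O(post_bond -> ¬tag_asset), we obtain O(¬tag_asset).
Premise 12 is O(issue_warning -> tag_asset); contrapositively O(¬tag_asset -> ¬issue_warning). Since O(¬tag_asset) holds, K gives O(¬issue_warning).
The contrapositive of premise 9 (O(¬run_backup -> issue_warning)) is O(¬issue_warning -> run_backup), and O(¬issue_warning) is already established, so O(run_backup).
Premises 2, 4, 7, 10, 11 do not contribute to this derivation.
So O(run_backup) follows.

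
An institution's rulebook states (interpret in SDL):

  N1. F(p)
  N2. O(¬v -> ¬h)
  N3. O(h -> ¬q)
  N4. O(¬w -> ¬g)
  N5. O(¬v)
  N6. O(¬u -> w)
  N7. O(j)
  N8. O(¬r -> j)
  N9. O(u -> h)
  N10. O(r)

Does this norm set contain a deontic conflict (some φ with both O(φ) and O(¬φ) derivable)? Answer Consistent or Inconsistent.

Premise 8 is O(¬r -> j); even if O(j) held, inferring O(¬r) would be affirming the consequent — invalid.
So O(¬r) is not derivable, and the apparent clash with O(r) does not arise.
A world satisfying every obligation exists (e.g. g=false, h=false, j=true, p=false, q=false, r=true, u=false, v=false, w=true); no atom is both obligatory and forbidden, so the set is consistent.

Consistent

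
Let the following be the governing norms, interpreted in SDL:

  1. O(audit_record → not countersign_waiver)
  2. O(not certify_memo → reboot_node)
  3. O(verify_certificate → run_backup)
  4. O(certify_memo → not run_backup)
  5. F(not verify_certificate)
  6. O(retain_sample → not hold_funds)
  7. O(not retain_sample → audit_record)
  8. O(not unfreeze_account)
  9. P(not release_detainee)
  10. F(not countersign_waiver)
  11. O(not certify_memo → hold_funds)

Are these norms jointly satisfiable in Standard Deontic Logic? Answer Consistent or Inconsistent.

Inconsistent

Premise 10 is F(not countersign_waiver), i.e. O(countersign_waiver).
Premise 1, O(audit_record → not countersign_waiver), contraposes to O(countersign_waiver → not audit_record); with O(countersign_waiver) we get O(not audit_record).
Premise 7 is O(not retain_sample → audit_record); contrapositively O(not audit_record → retain_sample). Since O(not audit_record) holds, K gives O(retain_sample).
With premise 6, O(retain_sample → not hold_funds), the K-axiom yields O(not hold_funds).
Premise 11, O(not certify_memo → hold_funds), contraposes to O(not hold_funds → certify_memo); with O(not hold_funds) we get O(certify_memo).
From O(certify_memo) and premise 4, O(certify_memo → not run_backup), we obtain O(not run_backup).
Premise 3 is O(verify_certificate → run_backup); contrapositively O(not run_backup → not verify_certificate). Since O(not run_backup) holds, K gives O(not verify_certificate).
Yet premise 5 is F(not verify_certificate), i.e. O(verify_certificate).
We now have both O(not verify_certificate) and O(verify_certificate) — verify_certificate is simultaneously obligatory and forbidden, violating the D-axiom.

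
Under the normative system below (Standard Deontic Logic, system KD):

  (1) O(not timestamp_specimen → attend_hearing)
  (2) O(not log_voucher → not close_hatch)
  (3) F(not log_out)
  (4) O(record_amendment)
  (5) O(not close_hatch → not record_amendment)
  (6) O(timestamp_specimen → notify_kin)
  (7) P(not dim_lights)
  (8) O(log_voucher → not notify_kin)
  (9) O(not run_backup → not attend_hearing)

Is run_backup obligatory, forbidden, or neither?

From premise 4 we have O(record_amendment).
The contrapositive of premise 5 (O(not close_hatch → not record_amendment)) is O(record_amendment → close_hatch), and O(record_amendment) is already established, so O(close_hatch).
Premise 2, O(not log_voucher → not close_hatch), contraposes to O(close_hatch → log_voucher); with O(close_hatch) we get O(log_voucher).
With premise 8, O(log_voucher → not notify_kin), the K-axiom yields O(not notify_kin).
Premise 6, O(timestamp_specimen → notify_kin), contraposes to O(not notify_kin → not timestamp_specimen); with O(not notify_kin) we get O(not timestamp_specimen).
Premise 1 is O(not timestamp_specimen → attend_hearing); since O(not timestamp_specimen), deontic closure gives O(attend_hearing).
The contrapositive of premise 9 (O(not run_backup → not attend_hearing)) is O(attend_hearing → run_backup), and O(attend_hearing) is already established, so O(run_backup).
Premises 3, 7 do not contribute to this derivation.
Hence run_backup is obligatory.

Obligatory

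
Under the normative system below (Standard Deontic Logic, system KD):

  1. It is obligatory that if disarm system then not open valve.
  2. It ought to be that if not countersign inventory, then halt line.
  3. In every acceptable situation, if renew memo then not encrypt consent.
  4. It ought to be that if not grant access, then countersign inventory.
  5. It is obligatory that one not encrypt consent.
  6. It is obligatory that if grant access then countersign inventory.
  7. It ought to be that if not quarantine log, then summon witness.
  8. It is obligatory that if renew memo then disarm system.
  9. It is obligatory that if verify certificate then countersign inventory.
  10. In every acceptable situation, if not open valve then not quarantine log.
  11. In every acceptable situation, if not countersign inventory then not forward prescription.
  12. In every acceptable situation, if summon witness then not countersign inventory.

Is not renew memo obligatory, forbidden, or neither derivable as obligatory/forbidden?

Premises 6 and 4 cover both cases: O(grant_access → countersign_inventory) and O(¬grant_access → countersign_inventory). Since grant_access ∨ ¬grant_access is a tautology, O(countersign_inventory) follows.
The contrapositive of premise 12 (O(summon_witness → ¬countersign_inventory)) is O(countersign_inventory → ¬summon_witness), and O(countersign_inventory) is already established, so O(¬summon_witness).
Premise 7 is O(¬quarantine_log → summon_witness); contrapositively O(¬summon_witness → quarantine_log). Since O(¬summon_witness) holds, K gives O(quarantine_log).
Premise 10 is O(¬open_valve → ¬quarantine_log); contrapositively O(quarantine_log → open_valve). Since O(quarantine_log) holds, K gives O(open_valve).
The contrapositive of premise 1 (O(disarm_system → ¬open_valve)) is O(open_valve → ¬disarm_system), and O(open_valve) is already established, so O(¬disarm_system).
Premise 8, O(renew_memo → disarm_system), contraposes to O(¬disarm_system → ¬renew_memo); with O(¬disarm_system) we get O(¬renew_memo).
Premises 2, 3, 5, 9, 11 do not contribute to this derivation.
Hence ¬renew_memo is obligatory.

Obligatory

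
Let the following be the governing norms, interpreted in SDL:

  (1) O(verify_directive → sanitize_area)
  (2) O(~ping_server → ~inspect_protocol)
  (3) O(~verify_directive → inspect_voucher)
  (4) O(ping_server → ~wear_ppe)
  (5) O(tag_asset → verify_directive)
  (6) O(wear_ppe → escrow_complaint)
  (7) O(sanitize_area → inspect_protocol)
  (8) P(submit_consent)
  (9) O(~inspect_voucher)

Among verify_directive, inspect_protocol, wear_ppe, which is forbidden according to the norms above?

wear_ppe

Premise 9 gives O(~inspect_voucher).
Premise 3 is O(~verify_directive → inspect_voucher); contrapositively O(~inspect_voucher → verify_directive). Since O(~inspect_voucher) holds, K gives O(verify_directive).
Premise 1 is O(verify_directive → sanitize_area); since O(verify_directive), deontic closure gives O(sanitize_area).
Applying K to premise 7 (O(sanitize_area → inspect_protocol)) and O(sanitize_area) yields O(inspect_protocol).
The contrapositive of premise 2 (O(~ping_server → ~inspect_protocol)) is O(inspect_protocol → ping_server), and O(inspect_protocol) is already established, so O(ping_server).
Applying K to premise 4 (O(ping_server → ~wear_ppe)) and O(ping_server) yields O(~wear_ppe).
So O(~wear_ppe) holds, i.e. wear_ppe is forbidden. None of the other listed options is forbidden under the premises.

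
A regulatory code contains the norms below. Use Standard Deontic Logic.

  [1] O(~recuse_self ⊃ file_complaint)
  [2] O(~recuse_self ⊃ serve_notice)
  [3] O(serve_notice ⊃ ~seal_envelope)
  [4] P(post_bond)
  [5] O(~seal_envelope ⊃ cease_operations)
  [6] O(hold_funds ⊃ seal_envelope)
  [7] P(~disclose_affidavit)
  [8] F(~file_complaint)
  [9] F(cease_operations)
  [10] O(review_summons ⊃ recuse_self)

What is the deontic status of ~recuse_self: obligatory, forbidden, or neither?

Forbidden

Premise 9 is F(cease_operations), i.e. O(~cease_operations).
Premise 5 is O(~seal_envelope ⊃ cease_operations); contrapositively O(~cease_operations ⊃ seal_envelope). Since O(~cease_operations) holds, K gives O(seal_envelope).
The contrapositive of premise 3 (O(serve_notice ⊃ ~seal_envelope)) is O(seal_envelope ⊃ ~serve_notice), and O(seal_envelope) is already established, so O(~serve_notice).
Premise 2, O(~recuse_self ⊃ serve_notice), contraposes to O(~serve_notice ⊃ recuse_self); with O(~serve_notice) we get O(recuse_self).
Premises 1, 4, 6, 7, 8, 10 do not contribute to this derivation.
Thus O(recuse_self), which is F(~recuse_self): ~recuse_self is forbidden.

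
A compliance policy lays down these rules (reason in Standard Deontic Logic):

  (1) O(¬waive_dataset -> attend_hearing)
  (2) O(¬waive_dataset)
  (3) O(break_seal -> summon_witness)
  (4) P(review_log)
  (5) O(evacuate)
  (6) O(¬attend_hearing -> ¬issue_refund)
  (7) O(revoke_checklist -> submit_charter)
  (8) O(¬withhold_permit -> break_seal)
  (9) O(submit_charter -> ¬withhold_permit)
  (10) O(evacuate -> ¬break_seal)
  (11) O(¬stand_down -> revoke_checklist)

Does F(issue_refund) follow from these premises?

Premise 6 is O(¬attend_hearing -> ¬issue_refund), but O(¬attend_hearing) is not derivable from the premises, so it does not yield O(¬issue_refund).
No other premise forces O(¬issue_refund). An ideal world satisfying every premise can still have issue_refund true, so F(issue_refund) is not derivable.

No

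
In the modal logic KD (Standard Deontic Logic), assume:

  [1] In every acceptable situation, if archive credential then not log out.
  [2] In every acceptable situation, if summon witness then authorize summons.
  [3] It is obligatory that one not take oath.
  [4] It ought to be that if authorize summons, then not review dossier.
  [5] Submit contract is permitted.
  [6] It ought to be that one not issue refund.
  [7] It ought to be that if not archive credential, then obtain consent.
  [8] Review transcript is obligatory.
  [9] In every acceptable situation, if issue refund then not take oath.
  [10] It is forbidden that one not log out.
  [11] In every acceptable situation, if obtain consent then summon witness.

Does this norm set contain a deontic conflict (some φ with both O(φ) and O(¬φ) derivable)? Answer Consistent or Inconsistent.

Premise 9 is O(issue_refund → ¬take_oath); even if O(¬take_oath) held, inferring O(issue_refund) would be affirming the consequent — invalid.
So O(issue_refund) is not derivable, and the apparent clash with O(¬issue_refund) does not arise.
A world satisfying every obligation exists (e.g. archive_credential=false, authorize_summons=true, issue_refund=false, log_out=true, obtain_consent=true, review_dossier=false, review_transcript=true, submit_contract=false, summon_witness=true, take_oath=false); no atom is both obligatory and forbidden, so the set is consistent.

Consistent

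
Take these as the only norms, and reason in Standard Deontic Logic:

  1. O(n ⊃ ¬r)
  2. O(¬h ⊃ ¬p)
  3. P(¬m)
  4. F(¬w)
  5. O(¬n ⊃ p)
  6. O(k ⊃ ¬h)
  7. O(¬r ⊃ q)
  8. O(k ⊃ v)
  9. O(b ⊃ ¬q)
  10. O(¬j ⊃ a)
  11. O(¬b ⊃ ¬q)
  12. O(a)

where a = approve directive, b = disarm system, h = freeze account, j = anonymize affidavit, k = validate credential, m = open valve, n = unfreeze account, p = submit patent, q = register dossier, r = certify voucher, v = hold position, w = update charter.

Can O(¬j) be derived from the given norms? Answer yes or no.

Premise 10 is O(¬j ⊃ a); even if O(a) held, inferring O(¬j) would be affirming the consequent — invalid.
No other premise forces O(¬j). An ideal world satisfying every premise can still have ¬j false, so O(¬j) is not derivable.

No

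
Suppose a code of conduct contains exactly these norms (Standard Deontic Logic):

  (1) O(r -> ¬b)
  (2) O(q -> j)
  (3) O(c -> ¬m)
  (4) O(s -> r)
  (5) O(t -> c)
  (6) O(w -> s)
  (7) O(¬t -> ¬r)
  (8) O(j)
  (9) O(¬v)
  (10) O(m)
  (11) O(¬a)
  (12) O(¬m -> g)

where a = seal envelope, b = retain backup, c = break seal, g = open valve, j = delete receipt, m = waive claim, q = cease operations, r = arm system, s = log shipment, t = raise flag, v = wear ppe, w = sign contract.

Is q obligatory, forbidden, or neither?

Neither

Premise 2 is O(q -> j); even if O(j) held, inferring O(q) would be affirming the consequent — invalid.
No premise or chain of K-axiom applications forces O(q), and none forces O(¬q). So q is neither obligatory nor forbidden under these norms.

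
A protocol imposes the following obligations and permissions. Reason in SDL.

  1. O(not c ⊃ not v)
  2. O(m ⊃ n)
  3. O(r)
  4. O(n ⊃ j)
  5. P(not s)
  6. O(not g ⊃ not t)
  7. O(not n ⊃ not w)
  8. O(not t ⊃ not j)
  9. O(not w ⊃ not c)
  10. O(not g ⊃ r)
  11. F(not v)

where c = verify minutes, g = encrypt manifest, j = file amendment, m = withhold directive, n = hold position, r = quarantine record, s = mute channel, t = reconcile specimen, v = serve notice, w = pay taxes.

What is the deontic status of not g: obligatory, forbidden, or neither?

Forbidden

F(not v) at premise 11 means O(v).
Premise 1, O(not c ⊃ not v), contraposes to O(v ⊃ c); with O(v) we get O(c).
Premise 9, O(not w ⊃ not c), contraposes to O(c ⊃ w); with O(c) we get O(w).
Premise 7, O(not n ⊃ not w), contraposes to O(w ⊃ n); with O(w) we get O(n).
Premise 4 is O(n ⊃ j); since O(n), deontic closure gives O(j).
Premise 8 is O(not t ⊃ not j); contrapositively O(j ⊃ t). Since O(j) holds, K gives O(t).
Premise 6 is O(not g ⊃ not t); contrapositively O(t ⊃ g). Since O(t) holds, K gives O(g).
Premises 2, 3, 5, 10 do not contribute to this derivation.
Thus O(g), which is F(not g): not g is forbidden.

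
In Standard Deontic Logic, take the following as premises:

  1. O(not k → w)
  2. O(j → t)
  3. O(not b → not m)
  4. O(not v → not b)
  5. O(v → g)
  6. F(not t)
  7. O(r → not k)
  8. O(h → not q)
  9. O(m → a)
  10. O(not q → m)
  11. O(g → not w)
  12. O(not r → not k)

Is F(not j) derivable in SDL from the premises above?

Premise 2 is O(j → t); even if O(t) held, inferring O(j) would be affirming the consequent — invalid.
No other premise forces O(j). An ideal world satisfying every premise can still have not j true, so F(not j) is not derivable.

No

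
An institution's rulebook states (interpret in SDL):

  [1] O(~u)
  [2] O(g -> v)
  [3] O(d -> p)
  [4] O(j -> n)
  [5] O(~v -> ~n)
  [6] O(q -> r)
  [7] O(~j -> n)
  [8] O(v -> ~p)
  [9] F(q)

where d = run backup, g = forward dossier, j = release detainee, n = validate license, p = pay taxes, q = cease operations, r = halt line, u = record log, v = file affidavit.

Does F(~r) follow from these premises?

Premise 6 is O(q -> r), but O(q) is not derivable from the premises, so it does not yield O(r).
No other premise forces O(r). An ideal world satisfying every premise can still have ~r true, so F(~r) is not derivable.

No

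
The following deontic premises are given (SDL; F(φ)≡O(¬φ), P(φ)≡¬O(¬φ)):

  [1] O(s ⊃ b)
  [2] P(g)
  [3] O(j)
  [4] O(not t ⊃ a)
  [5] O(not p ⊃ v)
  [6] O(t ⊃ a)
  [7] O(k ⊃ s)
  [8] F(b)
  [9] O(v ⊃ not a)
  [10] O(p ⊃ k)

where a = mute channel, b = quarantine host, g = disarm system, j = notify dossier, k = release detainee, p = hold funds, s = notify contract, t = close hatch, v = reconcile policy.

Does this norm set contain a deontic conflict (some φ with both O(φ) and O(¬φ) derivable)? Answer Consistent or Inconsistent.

Premises 4 and 6 cover both cases: O(not t ⊃ a) and O(t ⊃ a). Since not t ∨ t is a tautology, O(a) follows.
Premise 9 is O(v ⊃ not a); contrapositively O(a ⊃ not v). Since O(a) holds, K gives O(not v).
The contrapositive of premise 5 (O(not p ⊃ v)) is O(not v ⊃ p), and O(not v) is already established, so O(p).
Premise 10 is O(p ⊃ k); since O(p), deontic closure gives O(k).
Applying K to premise 7 (O(k ⊃ s)) and O(k) yields O(s).
Applying K to premise 1 (O(s ⊃ b)) and O(s) yields O(b).
Yet premise 8 is F(b), i.e. O(not b).
We now have both O(b) and O(not b) — b is simultaneously obligatory and forbidden, violating the D-axiom.

Inconsistent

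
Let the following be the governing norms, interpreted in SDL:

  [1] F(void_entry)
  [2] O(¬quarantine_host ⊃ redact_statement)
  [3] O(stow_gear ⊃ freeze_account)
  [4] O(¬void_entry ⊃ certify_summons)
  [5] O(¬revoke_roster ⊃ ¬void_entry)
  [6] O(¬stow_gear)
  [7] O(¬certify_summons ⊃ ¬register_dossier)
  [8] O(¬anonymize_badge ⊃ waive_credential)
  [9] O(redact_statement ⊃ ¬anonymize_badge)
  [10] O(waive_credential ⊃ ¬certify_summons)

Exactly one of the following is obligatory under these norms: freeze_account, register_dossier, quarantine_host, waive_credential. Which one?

Premise 1 is F(void_entry), i.e. O(¬void_entry).
Applying K to premise 4 (O(¬void_entry ⊃ certify_summons)) and O(¬void_entry) yields O(certify_summons).
Premise 10, O(waive_credential ⊃ ¬certify_summons), contraposes to O(certify_summons ⊃ ¬waive_credential); with O(certify_summons) we get O(¬waive_credential).
The contrapositive of premise 8 (O(¬anonymize_badge ⊃ waive_credential)) is O(¬waive_credential ⊃ anonymize_badge), and O(¬waive_credential) is already established, so O(anonymize_badge).
Premise 9, O(redact_statement ⊃ ¬anonymize_badge), contraposes to O(anonymize_badge ⊃ ¬redact_statement); with O(anonymize_badge) we get O(¬redact_statement).
Premise 2 is O(¬quarantine_host ⊃ redact_statement); contrapositively O(¬redact_statement ⊃ quarantine_host). Since O(¬redact_statement) holds, K gives O(quarantine_host).
So O(quarantine_host) holds — quarantine_host is obligatory. None of the other listed options is made obligatory by any chain of premises.

quarantine_host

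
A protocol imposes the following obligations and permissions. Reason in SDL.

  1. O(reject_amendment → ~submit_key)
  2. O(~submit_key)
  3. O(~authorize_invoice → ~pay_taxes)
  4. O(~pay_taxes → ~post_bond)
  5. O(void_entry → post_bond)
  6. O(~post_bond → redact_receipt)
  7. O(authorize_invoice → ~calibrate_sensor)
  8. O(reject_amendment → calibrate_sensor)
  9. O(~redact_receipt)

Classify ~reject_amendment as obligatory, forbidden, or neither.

Obligatory

Premise 9 states O(~redact_receipt) outright.
Premise 6, O(~post_bond → redact_receipt), contraposes to O(~redact_receipt → post_bond); with O(~redact_receipt) we get O(post_bond).
Premise 4, O(~pay_taxes → ~post_bond), contraposes to O(post_bond → pay_taxes); with O(post_bond) we get O(pay_taxes).
Premise 3 is O(~authorize_invoice → ~pay_taxes); contrapositively O(pay_taxes → authorize_invoice). Since O(pay_taxes) holds, K gives O(authorize_invoice).
From O(authorize_invoice) and premise 7, O(authorize_invoice → ~calibrate_sensor), we obtain O(~calibrate_sensor).
Premise 8, O(reject_amendment → calibrate_sensor), contraposes to O(~calibrate_sensor → ~reject_amendment); with O(~calibrate_sensor) we get O(~reject_amendment).
Premises 1, 2, 5 do not contribute to this derivation.
Hence ~reject_amendment is obligatory.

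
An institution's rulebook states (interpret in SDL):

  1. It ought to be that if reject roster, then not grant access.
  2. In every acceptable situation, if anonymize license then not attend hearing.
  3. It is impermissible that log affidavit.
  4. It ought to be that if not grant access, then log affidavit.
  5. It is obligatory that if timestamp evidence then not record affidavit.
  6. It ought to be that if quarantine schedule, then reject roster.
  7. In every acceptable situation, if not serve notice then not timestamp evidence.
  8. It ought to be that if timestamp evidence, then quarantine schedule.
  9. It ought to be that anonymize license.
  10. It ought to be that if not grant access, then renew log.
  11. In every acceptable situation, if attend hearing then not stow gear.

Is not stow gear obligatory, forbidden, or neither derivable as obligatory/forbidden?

Premise 11 is O(attend_hearing → ¬stow_gear), but O(attend_hearing) is not derivable from the premises, so it does not yield O(¬stow_gear).
No premise or chain of K-axiom applications forces O(¬stow_gear), and none forces O(stow_gear). So ¬stow_gear is neither obligatory nor forbidden under these norms.

Neither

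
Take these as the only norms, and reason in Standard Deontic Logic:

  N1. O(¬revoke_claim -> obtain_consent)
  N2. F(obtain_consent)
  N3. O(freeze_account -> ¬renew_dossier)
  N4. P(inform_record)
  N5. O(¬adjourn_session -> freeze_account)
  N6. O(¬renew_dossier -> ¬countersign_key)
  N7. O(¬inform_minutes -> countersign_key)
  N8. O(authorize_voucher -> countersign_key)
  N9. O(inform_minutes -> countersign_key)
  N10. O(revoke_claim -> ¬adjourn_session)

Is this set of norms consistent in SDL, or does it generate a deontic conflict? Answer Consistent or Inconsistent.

Inconsistent

Premises 9 and 7 cover both cases: O(inform_minutes -> countersign_key) and O(¬inform_minutes -> countersign_key). Since inform_minutes ∨ ¬inform_minutes is a tautology, O(countersign_key) follows.
Premise 6 is O(¬renew_dossier -> ¬countersign_key); contrapositively O(countersign_key -> renew_dossier). Since O(countersign_key) holds, K gives O(renew_dossier).
The contrapositive of premise 3 (O(freeze_account -> ¬renew_dossier)) is O(renew_dossier -> ¬freeze_account), and O(renew_dossier) is already established, so O(¬freeze_account).
The contrapositive of premise 5 (O(¬adjourn_session -> freeze_account)) is O(¬freeze_account -> adjourn_session), and O(¬freeze_account) is already established, so O(adjourn_session).
The contrapositive of premise 10 (O(revoke_claim -> ¬adjourn_session)) is O(adjourn_session -> ¬revoke_claim), and O(adjourn_session) is already established, so O(¬revoke_claim).
Premise 1 is O(¬revoke_claim -> obtain_consent); since O(¬revoke_claim), deontic closure gives O(obtain_consent).
Yet premise 2 is F(obtain_consent), i.e. O(¬obtain_consent).
We now have both O(obtain_consent) and O(¬obtain_consent) — obtain_consent is simultaneously obligatory and forbidden, violating the D-axiom.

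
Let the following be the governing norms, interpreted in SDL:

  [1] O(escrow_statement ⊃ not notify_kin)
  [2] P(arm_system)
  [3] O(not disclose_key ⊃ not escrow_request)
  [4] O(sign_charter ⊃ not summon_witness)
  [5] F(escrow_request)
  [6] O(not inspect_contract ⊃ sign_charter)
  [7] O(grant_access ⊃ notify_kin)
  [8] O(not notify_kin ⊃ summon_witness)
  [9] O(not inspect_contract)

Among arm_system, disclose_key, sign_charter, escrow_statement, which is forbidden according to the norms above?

escrow_statement

Premise 9 gives O(not inspect_contract).
From O(not inspect_contract) and premise 6, O(not inspect_contract ⊃ sign_charter), we obtain O(sign_charter).
With premise 4, O(sign_charter ⊃ not summon_witness), the K-axiom yields O(not summon_witness).
Premise 8 is O(not notify_kin ⊃ summon_witness); contrapositively O(not summon_witness ⊃ notify_kin). Since O(not summon_witness) holds, K gives O(notify_kin).
Premise 1, O(escrow_statement ⊃ not notify_kin), contraposes to O(notify_kin ⊃ not escrow_statement); with O(notify_kin) we get O(not escrow_statement).
So O(not escrow_statement) holds, i.e. escrow_statement is forbidden. None of the other listed options is forbidden under the premises.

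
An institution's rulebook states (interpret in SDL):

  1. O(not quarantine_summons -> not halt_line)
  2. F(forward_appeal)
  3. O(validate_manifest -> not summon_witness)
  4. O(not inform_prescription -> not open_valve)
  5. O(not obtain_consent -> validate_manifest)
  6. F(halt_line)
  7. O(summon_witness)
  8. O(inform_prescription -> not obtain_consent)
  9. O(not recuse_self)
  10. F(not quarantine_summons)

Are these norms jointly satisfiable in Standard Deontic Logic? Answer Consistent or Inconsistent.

Consistent

Premise 1 is O(not quarantine_summons -> not halt_line); even if O(not halt_line) held, inferring O(not quarantine_summons) would be affirming the consequent — invalid.
So O(not quarantine_summons) is not derivable, and the apparent clash with O(quarantine_summons) does not arise.
A world satisfying every obligation exists (e.g. forward_appeal=false, halt_line=false, inform_prescription=false, obtain_consent=true, open_valve=false, quarantine_summons=true, recuse_self=false, summon_witness=true, validate_manifest=false); no atom is both obligatory and forbidden, so the set is consistent.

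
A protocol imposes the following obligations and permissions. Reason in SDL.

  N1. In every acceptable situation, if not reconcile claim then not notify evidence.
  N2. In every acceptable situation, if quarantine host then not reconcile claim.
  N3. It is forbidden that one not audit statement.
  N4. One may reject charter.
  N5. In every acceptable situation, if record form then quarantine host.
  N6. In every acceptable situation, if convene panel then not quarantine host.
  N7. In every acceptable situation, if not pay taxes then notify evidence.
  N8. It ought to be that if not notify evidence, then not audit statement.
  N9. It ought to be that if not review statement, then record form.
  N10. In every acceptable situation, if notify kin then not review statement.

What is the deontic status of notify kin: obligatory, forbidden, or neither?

F(¬audit_statement) at premise 3 means O(audit_statement).
The contrapositive of premise 8 (O(¬notify_evidence → ¬audit_statement)) is O(audit_statement → notify_evidence), and O(audit_statement) is already established, so O(notify_evidence).
The contrapositive of premise 1 (O(¬reconcile_claim → ¬notify_evidence)) is O(notify_evidence → reconcile_claim), and O(notify_evidence) is already established, so O(reconcile_claim).
The contrapositive of premise 2 (O(quarantine_host → ¬reconcile_claim)) is O(reconcile_claim → ¬quarantine_host), and O(reconcile_claim) is already established, so O(¬quarantine_host).
The contrapositive of premise 5 (O(record_form → quarantine_host)) is O(¬quarantine_host → ¬record_form), and O(¬quarantine_host) is already established, so O(¬record_form).
Premise 9 is O(¬review_statement → record_form); contrapositively O(¬record_form → review_statement). Since O(¬record_form) holds, K gives O(review_statement).
Premise 10, O(notify_kin → ¬review_statement), contraposes to O(review_statement → ¬notify_kin); with O(review_statement) we get O(¬notify_kin).
Premises 4, 6, 7 do not contribute to this derivation.
Thus O(¬notify_kin), which is F(notify_kin): notify_kin is forbidden.

Forbidden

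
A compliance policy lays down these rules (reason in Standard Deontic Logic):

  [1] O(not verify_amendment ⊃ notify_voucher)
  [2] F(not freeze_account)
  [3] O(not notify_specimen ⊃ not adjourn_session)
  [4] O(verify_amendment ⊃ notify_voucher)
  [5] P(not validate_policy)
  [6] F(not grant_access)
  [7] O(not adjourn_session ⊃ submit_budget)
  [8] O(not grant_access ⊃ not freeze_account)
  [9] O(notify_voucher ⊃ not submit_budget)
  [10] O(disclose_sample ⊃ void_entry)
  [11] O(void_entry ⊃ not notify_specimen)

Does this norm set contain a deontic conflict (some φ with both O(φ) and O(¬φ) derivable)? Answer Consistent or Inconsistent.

Consistent

Premise 8 is O(not grant_access ⊃ not freeze_account), but O(not grant_access) is not derivable from the premises, so it does not yield O(not freeze_account).
So O(not freeze_account) is not derivable, and the apparent clash with O(freeze_account) does not arise.
A world satisfying every obligation exists (e.g. adjourn_session=true, disclose_sample=false, freeze_account=true, grant_access=true, notify_specimen=true, notify_voucher=true, submit_budget=false, validate_policy=false, verify_amendment=false, void_entry=false); no atom is both obligatory and forbidden, so the set is consistent.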